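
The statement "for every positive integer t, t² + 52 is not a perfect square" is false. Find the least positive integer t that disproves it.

Check each positive integer t in order until t² + 52 is a perfect square.
The first 11 eligible values, up to t = 11, all satisfy the conclusion.
t = 12: 12² + 52 = 196 = 14², a perfect square.

t = 12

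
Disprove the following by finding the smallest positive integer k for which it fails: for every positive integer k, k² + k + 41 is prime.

For k = 1, 2, 3, 4, …, 37, 38, 39 the conclusion holds.
k = 40: k² + k + 41 = 1681 = 41 × 41, composite.
So k = 40 is the smallest counterexample.

k = 40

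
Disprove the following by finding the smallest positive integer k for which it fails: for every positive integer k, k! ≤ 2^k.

k = 4

A counterexample is any positive integer k such that k! > 2^k; we check each in order.
k = 1: k! = 1 and 2^k = 2, so 1 ≤ 2.
k = 2: k! = 2 and 2^k = 4, so 2 ≤ 4.
k = 3: k! = 6 and 2^k = 8, so 6 ≤ 8.
k = 4: k! = 24 and 2^k = 16, so 24 > 16.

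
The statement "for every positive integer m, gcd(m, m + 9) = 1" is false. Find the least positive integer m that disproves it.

We need the least positive integer m for which gcd(m, m + 9) > 1.
For m = 1, 2 the conclusion holds.
m = 3: gcd(3, 12) = 3.

m = 3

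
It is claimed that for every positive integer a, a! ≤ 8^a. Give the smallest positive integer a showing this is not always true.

a = 20

For a = 1, 2, 3, 4, …, 17, 18, 19 the conclusion holds.
a = 20: a! = 2432902008176640000 and 8^a = 1152921504606846976, so 2432902008176640000 > 1152921504606846976.
Thus a = 20 disproves the claim, and no smaller a works.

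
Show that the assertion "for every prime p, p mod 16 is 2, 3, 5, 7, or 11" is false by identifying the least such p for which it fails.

Check each prime p in order until the claim fails.
For p = 2, 3, 5, 7, 11 the conclusion holds.
p = 13: 13 mod 16 = 13 — not in {2, 3, 5, 7, 11}.
So p = 13 is the smallest counterexample.

p = 13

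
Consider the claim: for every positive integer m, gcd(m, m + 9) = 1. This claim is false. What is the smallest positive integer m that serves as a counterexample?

We need the least positive integer m for which gcd(m, m + 9) > 1.
m = 1: gcd(1, 10) = 1.
m = 2: gcd(2, 11) = 1.
m = 3: gcd(3, 12) = 3.
Thus m = 3 disproves the claim, and no smaller m works.

m = 3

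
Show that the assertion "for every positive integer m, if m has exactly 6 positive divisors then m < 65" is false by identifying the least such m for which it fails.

A counterexample is any positive integer m such that m has exactly 6 positive divisors but the claim fails; we check each in order.
For m = 12, 18, 20, 28, 32, 44, 45, 50, 52, 63 the conclusion holds.
m = 68: τ(68) = 6; 68 ≥ 65.

m = 68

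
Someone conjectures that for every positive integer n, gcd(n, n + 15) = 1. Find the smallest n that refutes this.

n = 3

n = 1: gcd(1, 16) = 1.
n = 2: gcd(2, 17) = 1.
n = 3: gcd(3, 18) = 3.
Hence n = 3 is a counterexample.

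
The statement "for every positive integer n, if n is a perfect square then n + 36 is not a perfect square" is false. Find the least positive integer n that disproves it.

n = 64

For n = 1, 4, 9, 16, 25, 36, 49 the conclusion holds.
n = 64: 64 = 8² and 64 + 36 = 100 = 10².
Hence n = 64 is a counterexample.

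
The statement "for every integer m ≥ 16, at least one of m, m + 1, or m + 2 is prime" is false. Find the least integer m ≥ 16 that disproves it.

m = 20

Check each integer m ≥ 16 in order until m, m + 1, m + 2 are all composite.
m = 16: 17 is prime.
m = 17: 17 is prime.
m = 18: 19 is prime.
m = 19: 19 is prime.
m = 20: 20 = 2 × 10; 21 = 3 × 7; 22 = 2 × 11 — all composite.
Thus m = 20 disproves the claim, and no smaller m works.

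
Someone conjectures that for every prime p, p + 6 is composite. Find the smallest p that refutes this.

p = 5

p = 2: p + 6 = 8 = 2 × 4, composite.
p = 3: p + 6 = 9 = 3 × 3, composite.
p = 5: p + 6 = 11, prime — not composite.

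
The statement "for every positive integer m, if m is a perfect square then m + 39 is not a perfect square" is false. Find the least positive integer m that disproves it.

Check each positive integer m in order until m is a perfect square but m + 39 is a perfect square.
m = 1: 1 + 39 = 40, not a perfect square.
m = 4: 4 + 39 = 43, not a perfect square.
m = 9: 9 + 39 = 48, not a perfect square.
m = 16: 16 + 39 = 55, not a perfect square.
m = 25: 25 = 5² and 25 + 39 = 64 = 8².

m = 25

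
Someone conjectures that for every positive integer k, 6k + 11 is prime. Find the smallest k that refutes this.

k = 4

A counterexample is any positive integer k such that 6k + 11 is not prime; we check each in order.
k = 1: 6k + 11 = 17, prime.
k = 2: 6k + 11 = 23, prime.
k = 3: 6k + 11 = 29, prime.
k = 4: 6k + 11 = 35 = 5 × 7, composite.
Thus k = 4 disproves the claim, and no smaller k works.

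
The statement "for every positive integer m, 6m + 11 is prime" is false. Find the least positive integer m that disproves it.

m = 4

A counterexample is any positive integer m such that 6m + 11 is not prime; we check each in order.
For m = 1, 2, 3 the conclusion holds.
m = 4: 6m + 11 = 35 = 5 × 7, composite.
Hence m = 4 is a counterexample.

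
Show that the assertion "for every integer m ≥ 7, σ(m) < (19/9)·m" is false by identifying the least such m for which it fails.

We need the least integer m ≥ 7 for which the claim fails.
For m = 7, 8, 9, 10, 11 the conclusion holds.
m = 12: σ(12) = 28; 28 ≥ 76/3.

m = 12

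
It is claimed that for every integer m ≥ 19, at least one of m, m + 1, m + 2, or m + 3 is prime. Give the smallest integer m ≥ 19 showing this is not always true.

m = 24

A counterexample is any integer m ≥ 19 such that m, m + 1, m + 2, m + 3 are all composite; we check each in order.
For m = 19, 20, 21, 22, 23 the conclusion holds.
m = 24: 24 = 2 × 12; 25 = 5 × 5; 26 = 2 × 13; 27 = 3 × 9 — all composite.
Hence m = 24 is a counterexample.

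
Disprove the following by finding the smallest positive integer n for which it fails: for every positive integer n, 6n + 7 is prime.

n = 3

A counterexample is any positive integer n such that 6n + 7 is not prime; we check each in order.
n = 1: 6n + 7 = 13, prime.
n = 2: 6n + 7 = 19, prime.
n = 3: 6n + 7 = 25 = 5 × 5, composite.
Hence n = 3 is a counterexample.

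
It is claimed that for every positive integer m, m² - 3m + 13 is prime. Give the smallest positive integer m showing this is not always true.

Check each positive integer m in order until m² - 3m + 13 is not prime.
For m = 1, 2, 3, 4, …, 9, 10, 11 the conclusion holds.
m = 12: m² - 3m + 13 = 121 = 11 × 11, composite.

m = 12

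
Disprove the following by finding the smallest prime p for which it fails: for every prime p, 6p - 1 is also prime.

p = 11

Check each prime p in order until 6p - 1 is not prime.
The first 4 eligible values, up to p = 7, all satisfy the conclusion.
p = 11: 6p - 1 = 65 = 5 × 13, not prime.
Thus p = 11 disproves the claim, and no smaller p works.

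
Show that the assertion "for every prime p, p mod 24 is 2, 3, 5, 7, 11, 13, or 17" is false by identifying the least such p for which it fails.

Check each prime p in order until the claim fails.
The first 7 eligible values, up to p = 17, all satisfy the conclusion.
p = 19: 19 mod 24 = 19 — not in {2, 3, 5, 7, 11, 13, 17}.

p = 19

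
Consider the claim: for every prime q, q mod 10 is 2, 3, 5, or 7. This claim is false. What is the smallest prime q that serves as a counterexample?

For q = 2, 3, 5, 7 the conclusion holds.
q = 11: 11 mod 10 = 1 — not in {2, 3, 5, 7}.
So q = 11 is the smallest counterexample.

q = 11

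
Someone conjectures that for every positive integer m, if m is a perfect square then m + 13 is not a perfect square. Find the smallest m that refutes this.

m = 36

Check each positive integer m in order until m is a perfect square but m + 13 is a perfect square.
The first 5 eligible values, up to m = 25, all satisfy the conclusion.
m = 36: 36 = 6² and 36 + 13 = 49 = 7².
So m = 36 is the smallest counterexample.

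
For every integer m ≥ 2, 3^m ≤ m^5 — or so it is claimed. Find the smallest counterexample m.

The first 9 eligible values, up to m = 10, all satisfy the conclusion.
m = 11: 3^m = 177147 and m^5 = 161051, so 177147 > 161051.
Thus m = 11 disproves the claim, and no smaller m works.

m = 11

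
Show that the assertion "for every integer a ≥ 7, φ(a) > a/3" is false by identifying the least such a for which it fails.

a = 12

a = 7: φ(7) = 6 and 7/3 = 7/3, so φ(7) > 7/3.
a = 8: φ(8) = 4 and 8/3 = 8/3, so φ(8) > 8/3.
a = 9: φ(9) = 6 and 9/3 = 3, so φ(9) > 9/3.
a = 10: φ(10) = 4 and 10/3 = 10/3, so φ(10) > 10/3.
a = 11: φ(11) = 10 and 11/3 = 11/3, so φ(11) > 11/3.
a = 12: φ(12) = 4 and 12/3 = 4, so φ(12) ≤ 12/3.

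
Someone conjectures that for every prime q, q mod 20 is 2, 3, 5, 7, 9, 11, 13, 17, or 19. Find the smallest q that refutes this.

q = 41

For q = 2, 3, 5, 7, …, 29, 31, 37 the conclusion holds.
q = 41: 41 mod 20 = 1 — not in {2, 3, 5, 7, 9, 11, 13, 17, 19}.
Hence q = 41 is a counterexample.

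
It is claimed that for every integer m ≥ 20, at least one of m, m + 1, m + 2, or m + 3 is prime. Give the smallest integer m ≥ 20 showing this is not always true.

m = 24

m = 20: 23 is prime.
m = 21: 23 is prime.
m = 22: 23 is prime.
m = 23: 23 is prime.
m = 24: 24 = 2 × 12; 25 = 5 × 5; 26 = 2 × 13; 27 = 3 × 9 — all composite.
Hence m = 24 is a counterexample.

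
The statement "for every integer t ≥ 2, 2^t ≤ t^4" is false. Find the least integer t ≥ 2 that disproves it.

t = 17

For t = 2, 3, 4, 5, …, 14, 15, 16 the conclusion holds.
t = 17: 2^t = 131072 and t^4 = 83521, so 131072 > 83521.
Hence t = 17 is a counterexample.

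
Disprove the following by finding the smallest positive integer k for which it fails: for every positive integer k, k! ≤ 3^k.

For k = 1, 2, 3, 4, 5, 6 the conclusion holds.
k = 7: k! = 5040 and 3^k = 2187, so 5040 > 2187.
Hence k = 7 is a counterexample.

k = 7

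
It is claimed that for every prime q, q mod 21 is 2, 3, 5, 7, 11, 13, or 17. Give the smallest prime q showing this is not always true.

q = 19

A counterexample is any prime q such that the claim fails; we check each in order.
For q = 2, 3, 5, 7, 11, 13, 17 the conclusion holds.
q = 19: 19 mod 21 = 19 — not in {2, 3, 5, 7, 11, 13, 17}.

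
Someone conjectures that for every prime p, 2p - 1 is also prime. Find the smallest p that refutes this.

p = 2: 2p - 1 = 3, prime.
p = 3: 2p - 1 = 5, prime.
p = 5: 2p - 1 = 9 = 3 × 3, not prime.
Thus p = 5 disproves the claim, and no smaller p works.

p = 5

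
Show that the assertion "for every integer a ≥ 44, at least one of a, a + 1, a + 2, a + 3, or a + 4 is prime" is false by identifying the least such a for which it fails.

a = 48

We need the least integer a ≥ 44 for which a, a + 1, a + 2, a + 3, a + 4 are all composite.
For a = 44, 45, 46, 47 the conclusion holds.
a = 48: 48 = 2 × 24; 49 = 7 × 7; 50 = 2 × 25; 51 = 3 × 17; 52 = 2 × 26 — all composite.
Thus a = 48 disproves the claim, and no smaller a works.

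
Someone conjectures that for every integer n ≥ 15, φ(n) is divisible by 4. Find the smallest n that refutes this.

Check each integer n ≥ 15 in order until φ(n) is not divisible by 4.
For n = 15, 16, 17 the conclusion holds.
n = 18: φ(18) = 6; 6 mod 4 = 2.

n = 18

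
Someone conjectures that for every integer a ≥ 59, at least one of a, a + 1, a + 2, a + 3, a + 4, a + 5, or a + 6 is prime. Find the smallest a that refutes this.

We need the least integer a ≥ 59 for which a, a + 1, a + 2, a + 3, a + 4, a + 5, a + 6 are all composite.
The first 31 eligible values, up to a = 89, all satisfy the conclusion.
a = 90: 90 = 2 × 45; 91 = 7 × 13; 92 = 2 × 46; 93 = 3 × 31; 94 = 2 × 47; 95 = 5 × 19; 96 = 2 × 48 — all composite.
So a = 90 is the smallest counterexample.

a = 90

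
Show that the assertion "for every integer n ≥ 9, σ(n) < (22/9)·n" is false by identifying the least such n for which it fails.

We need the least integer n ≥ 9 for which the claim fails.
The first 15 eligible values, up to n = 23, all satisfy the conclusion.
n = 24: σ(24) = 60; 60 ≥ 176/3.
So n = 24 is the smallest counterexample.

n = 24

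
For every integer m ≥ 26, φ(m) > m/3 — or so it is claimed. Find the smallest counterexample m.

We need the least integer m ≥ 26 for which the claim fails.
For m = 26, 27, 28, 29 the conclusion holds.
m = 30: φ(30) = 8 and 30/3 = 10, so φ(30) ≤ 30/3.
Hence m = 30 is a counterexample.

m = 30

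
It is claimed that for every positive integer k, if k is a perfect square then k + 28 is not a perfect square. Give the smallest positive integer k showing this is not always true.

The first 5 eligible values, up to k = 25, all satisfy the conclusion.
k = 36: 36 = 6² and 36 + 28 = 64 = 8².

k = 36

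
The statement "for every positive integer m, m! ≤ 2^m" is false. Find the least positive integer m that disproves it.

m = 4

For m = 1, 2, 3 the conclusion holds.
m = 4: m! = 24 and 2^m = 16, so 24 > 16.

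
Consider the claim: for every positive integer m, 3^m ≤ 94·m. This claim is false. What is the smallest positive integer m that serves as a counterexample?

m = 1: 3^m = 3 and 94·m = 94, so 3 ≤ 94.
m = 2: 3^m = 9 and 94·m = 188, so 9 ≤ 188.
m = 3: 3^m = 27 and 94·m = 282, so 27 ≤ 282.
m = 4: 3^m = 81 and 94·m = 376, so 81 ≤ 376.
m = 5: 3^m = 243 and 94·m = 470, so 243 ≤ 470.
m = 6: 3^m = 729 and 94·m = 564, so 729 > 564.

m = 6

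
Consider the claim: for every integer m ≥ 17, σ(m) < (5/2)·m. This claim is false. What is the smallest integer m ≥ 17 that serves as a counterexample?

m = 24

For m = 17, 18, 19, 20, 21, 22, 23 the conclusion holds.
m = 24: σ(24) = 60; 60 ≥ 60.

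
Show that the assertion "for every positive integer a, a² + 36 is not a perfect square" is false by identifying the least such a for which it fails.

a = 8

For a = 1, 2, 3, 4, 5, 6, 7 the conclusion holds.
a = 8: 8² + 36 = 100 = 10², a perfect square.
So a = 8 is the smallest counterexample.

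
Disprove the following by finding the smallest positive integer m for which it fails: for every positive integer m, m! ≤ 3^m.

m = 7

A counterexample is any positive integer m such that m! > 3^m; we check each in order.
The first 6 eligible values, up to m = 6, all satisfy the conclusion.
m = 7: m! = 5040 and 3^m = 2187, so 5040 > 2187.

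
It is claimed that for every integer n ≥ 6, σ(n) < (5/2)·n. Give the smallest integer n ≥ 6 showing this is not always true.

Check each integer n ≥ 6 in order until the claim fails.
For n = 6, 7, 8, 9, …, 21, 22, 23 the conclusion holds.
n = 24: σ(24) = 60; 60 ≥ 60.

n = 24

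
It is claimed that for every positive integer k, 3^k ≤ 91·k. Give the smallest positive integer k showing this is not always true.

Check each positive integer k in order until 3^k > 91·k.
k = 1: 3^k = 3 and 91·k = 91, so 3 ≤ 91.
k = 2: 3^k = 9 and 91·k = 182, so 9 ≤ 182.
k = 3: 3^k = 27 and 91·k = 273, so 27 ≤ 273.
k = 4: 3^k = 81 and 91·k = 364, so 81 ≤ 364.
k = 5: 3^k = 243 and 91·k = 455, so 243 ≤ 455.
k = 6: 3^k = 729 and 91·k = 546, so 729 > 546.
Thus k = 6 disproves the claim, and no smaller k works.

k = 6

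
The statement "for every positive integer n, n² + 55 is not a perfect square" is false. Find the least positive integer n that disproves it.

n = 3

A counterexample is any positive integer n such that n² + 55 is a perfect square; we check each in order.
For n = 1, 2 the conclusion holds.
n = 3: 3² + 55 = 64 = 8², a perfect square.
Hence n = 3 is a counterexample.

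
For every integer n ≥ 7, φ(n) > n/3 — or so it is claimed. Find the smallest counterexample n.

n = 12

Check each integer n ≥ 7 in order until the claim fails.
The first 5 eligible values, up to n = 11, all satisfy the conclusion.
n = 12: φ(12) = 4 and 12/3 = 4, so φ(12) ≤ 12/3.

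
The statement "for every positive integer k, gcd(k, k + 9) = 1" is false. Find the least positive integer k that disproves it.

k = 3

A counterexample is any positive integer k such that gcd(k, k + 9) > 1; we check each in order.
For k = 1, 2 the conclusion holds.
k = 3: gcd(3, 12) = 3.
Thus k = 3 disproves the claim, and no smaller k works.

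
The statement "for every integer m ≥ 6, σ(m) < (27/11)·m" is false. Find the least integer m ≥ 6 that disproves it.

We need the least integer m ≥ 6 for which the claim fails.
For m = 6, 7, 8, 9, …, 21, 22, 23 the conclusion holds.
m = 24: σ(24) = 60; 60 ≥ 648/11.
So m = 24 is the smallest counterexample.

m = 24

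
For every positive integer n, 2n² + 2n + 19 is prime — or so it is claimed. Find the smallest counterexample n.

We need the least positive integer n for which 2n² + 2n + 19 is not prime.
For n = 1, 2, 3, 4, …, 15, 16, 17 the conclusion holds.
n = 18: 2n² + 2n + 19 = 703 = 19 × 37, composite.

n = 18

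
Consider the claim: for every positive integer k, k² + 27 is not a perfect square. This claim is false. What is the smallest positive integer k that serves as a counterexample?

k = 3

We need the least positive integer k for which k² + 27 is a perfect square.
For k = 1, 2 the conclusion holds.
k = 3: 3² + 27 = 36 = 6², a perfect square.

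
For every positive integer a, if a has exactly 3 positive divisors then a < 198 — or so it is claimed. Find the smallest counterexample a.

a = 289

For a = 4, 9, 25, 49, 121, 169 the conclusion holds.
a = 289: τ(289) = 3; 289 ≥ 198.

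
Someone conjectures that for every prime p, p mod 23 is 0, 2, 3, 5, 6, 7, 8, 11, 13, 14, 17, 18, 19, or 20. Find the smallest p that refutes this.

p = 47

The first 14 eligible values, up to p = 43, all satisfy the conclusion.
p = 47: 47 mod 23 = 1 — not in {0, 2, 3, 5, 6, 7, 8, 11, 13, 14, 17, 18, 19, 20}.
So p = 47 is the smallest counterexample.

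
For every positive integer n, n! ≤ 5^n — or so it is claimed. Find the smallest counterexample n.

n = 12

For n = 1, 2, 3, 4, …, 9, 10, 11 the conclusion holds.
n = 12: n! = 479001600 and 5^n = 244140625, so 479001600 > 244140625.
So n = 12 is the smallest counterexample.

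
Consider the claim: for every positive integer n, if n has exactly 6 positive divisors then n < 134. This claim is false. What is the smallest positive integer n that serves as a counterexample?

We need the least positive integer n for which n has exactly 6 positive divisors but the claim fails.
The first 19 eligible values, up to n = 124, all satisfy the conclusion.
n = 147: τ(147) = 6; 147 ≥ 134.
So n = 147 is the smallest counterexample.

n = 147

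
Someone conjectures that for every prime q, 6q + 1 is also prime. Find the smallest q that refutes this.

The first 7 eligible values, up to q = 17, all satisfy the conclusion.
q = 19: 6q + 1 = 115 = 5 × 23, not prime.

q = 19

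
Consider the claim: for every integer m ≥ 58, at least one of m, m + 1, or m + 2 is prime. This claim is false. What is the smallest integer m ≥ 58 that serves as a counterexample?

m = 62

m = 58: 59 is prime.
m = 59: 59 is prime.
m = 60: 61 is prime.
m = 61: 61 is prime.
m = 62: 62 = 2 × 31; 63 = 3 × 21; 64 = 2 × 32 — all composite.
So m = 62 is the smallest counterexample.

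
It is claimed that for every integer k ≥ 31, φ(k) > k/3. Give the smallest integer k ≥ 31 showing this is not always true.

The first 5 eligible values, up to k = 35, all satisfy the conclusion.
k = 36: φ(36) = 12 and 36/3 = 12, so φ(36) ≤ 36/3.
Hence k = 36 is a counterexample.

k = 36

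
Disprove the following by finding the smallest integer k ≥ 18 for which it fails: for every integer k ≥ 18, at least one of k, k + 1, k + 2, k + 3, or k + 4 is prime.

k = 24

Check each integer k ≥ 18 in order until k, k + 1, k + 2, k + 3, k + 4 are all composite.
The first 6 eligible values, up to k = 23, all satisfy the conclusion.
k = 24: 24 = 2 × 12; 25 = 5 × 5; 26 = 2 × 13; 27 = 3 × 9; 28 = 2 × 14 — all composite.
Hence k = 24 is a counterexample.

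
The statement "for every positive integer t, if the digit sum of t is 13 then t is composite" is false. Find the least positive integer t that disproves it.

t = 67

Check each positive integer t in order until the digit sum of t is 13 but t is prime.
t = 49: digit sum 13; 49 is composite.
t = 58: digit sum 13; 58 is composite.
t = 67: digit sum 13; 67 is prime, not composite.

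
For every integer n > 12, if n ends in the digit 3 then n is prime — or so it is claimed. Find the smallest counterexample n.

For n = 13, 23 the conclusion holds.
n = 33: 33 ends in 3; 33 = 3 × 11, composite.
Hence n = 33 is a counterexample.

n = 33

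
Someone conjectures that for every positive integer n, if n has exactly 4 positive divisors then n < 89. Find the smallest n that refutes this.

n = 91

Check each positive integer n in order until n has exactly 4 positive divisors but the claim fails.
For n = 6, 8, 10, 14, …, 85, 86, 87 the conclusion holds.
n = 91: τ(91) = 4; 91 ≥ 89.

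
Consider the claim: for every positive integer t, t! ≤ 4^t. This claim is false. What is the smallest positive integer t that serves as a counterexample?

t = 9

t = 1: t! = 1 and 4^t = 4, so 1 ≤ 4.
t = 2: t! = 2 and 4^t = 16, so 2 ≤ 16.
t = 3: t! = 6 and 4^t = 64, so 6 ≤ 64.
t = 4: t! = 24 and 4^t = 256, so 24 ≤ 256.
t = 5: t! = 120 and 4^t = 1024, so 120 ≤ 1024.
t = 6: t! = 720 and 4^t = 4096, so 720 ≤ 4096.
t = 7: t! = 5040 and 4^t = 16384, so 5040 ≤ 16384.
t = 8: t! = 40320 and 4^t = 65536, so 40320 ≤ 65536.
t = 9: t! = 362880 and 4^t = 262144, so 362880 > 262144.
Thus t = 9 disproves the claim, and no smaller t works.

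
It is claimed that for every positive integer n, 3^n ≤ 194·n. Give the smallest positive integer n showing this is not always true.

n = 7

We need the least positive integer n for which 3^n > 194·n.
For n = 1, 2, 3, 4, 5, 6 the conclusion holds.
n = 7: 3^n = 2187 and 194·n = 1358, so 2187 > 1358.
Hence n = 7 is a counterexample.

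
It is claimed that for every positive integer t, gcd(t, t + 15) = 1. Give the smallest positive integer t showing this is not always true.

t = 3

Check each positive integer t in order until gcd(t, t + 15) > 1.
t = 1: gcd(1, 16) = 1.
t = 2: gcd(2, 17) = 1.
t = 3: gcd(3, 18) = 3.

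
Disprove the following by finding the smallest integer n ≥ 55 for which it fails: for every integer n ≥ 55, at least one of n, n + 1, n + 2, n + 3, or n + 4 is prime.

n = 62

The first 7 eligible values, up to n = 61, all satisfy the conclusion.
n = 62: 62 = 2 × 31; 63 = 3 × 21; 64 = 2 × 32; 65 = 5 × 13; 66 = 2 × 33 — all composite.
So n = 62 is the smallest counterexample.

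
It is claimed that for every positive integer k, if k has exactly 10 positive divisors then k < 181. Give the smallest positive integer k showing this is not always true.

k = 208

A counterexample is any positive integer k such that k has exactly 10 positive divisors but the claim fails; we check each in order.
For k = 48, 80, 112, 162, 176 the conclusion holds.
k = 208: τ(208) = 10; 208 ≥ 181.
Hence k = 208 is a counterexample.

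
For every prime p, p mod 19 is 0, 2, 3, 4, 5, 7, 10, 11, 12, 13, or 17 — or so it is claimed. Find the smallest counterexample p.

A counterexample is any prime p such that the claim fails; we check each in order.
The first 11 eligible values, up to p = 31, all satisfy the conclusion.
p = 37: 37 mod 19 = 18 — not in {0, 2, 3, 4, 5, 7, 10, 11, 12, 13, 17}.

p = 37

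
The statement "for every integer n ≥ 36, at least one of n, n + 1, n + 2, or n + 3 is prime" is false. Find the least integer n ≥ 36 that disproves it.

Check each integer n ≥ 36 in order until n, n + 1, n + 2, n + 3 are all composite.
For n = 36, 37, 38, 39, …, 45, 46, 47 the conclusion holds.
n = 48: 48 = 2 × 24; 49 = 7 × 7; 50 = 2 × 25; 51 = 3 × 17 — all composite.

n = 48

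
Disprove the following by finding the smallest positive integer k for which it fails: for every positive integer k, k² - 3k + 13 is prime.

k = 12

Check each positive integer k in order until k² - 3k + 13 is not prime.
For k = 1, 2, 3, 4, …, 9, 10, 11 the conclusion holds.
k = 12: k² - 3k + 13 = 121 = 11 × 11, composite.
Hence k = 12 is a counterexample.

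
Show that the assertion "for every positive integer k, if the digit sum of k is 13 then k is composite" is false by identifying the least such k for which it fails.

We need the least positive integer k for which the digit sum of k is 13 but k is prime.
k = 49: digit sum 13; 49 is composite.
k = 58: digit sum 13; 58 is composite.
k = 67: digit sum 13; 67 is prime, not composite.
So k = 67 is the smallest counterexample.

k = 67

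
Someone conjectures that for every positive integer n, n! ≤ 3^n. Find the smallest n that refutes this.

n = 7

Check each positive integer n in order until n! > 3^n.
n = 1: n! = 1 and 3^n = 3, so 1 ≤ 3.
n = 2: n! = 2 and 3^n = 9, so 2 ≤ 9.
n = 3: n! = 6 and 3^n = 27, so 6 ≤ 27.
n = 4: n! = 24 and 3^n = 81, so 24 ≤ 81.
n = 5: n! = 120 and 3^n = 243, so 120 ≤ 243.
n = 6: n! = 720 and 3^n = 729, so 720 ≤ 729.
n = 7: n! = 5040 and 3^n = 2187, so 5040 > 2187.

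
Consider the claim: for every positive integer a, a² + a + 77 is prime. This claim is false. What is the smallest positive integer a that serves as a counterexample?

a = 6

For a = 1, 2, 3, 4, 5 the conclusion holds.
a = 6: a² + a + 77 = 119 = 7 × 17, composite.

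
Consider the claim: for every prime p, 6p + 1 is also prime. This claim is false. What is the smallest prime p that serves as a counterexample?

Check each prime p in order until 6p + 1 is not prime.
The first 7 eligible values, up to p = 17, all satisfy the conclusion.
p = 19: 6p + 1 = 115 = 5 × 23, not prime.
So p = 19 is the smallest counterexample.

p = 19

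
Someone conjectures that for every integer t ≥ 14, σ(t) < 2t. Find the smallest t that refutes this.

t = 14: σ(14) = 24; 24 < 28.
t = 15: σ(15) = 24; 24 < 30.
t = 16: σ(16) = 31; 31 < 32.
t = 17: σ(17) = 18; 18 < 34.
t = 18: σ(18) = 39; 39 ≥ 36.
Hence t = 18 is a counterexample.

t = 18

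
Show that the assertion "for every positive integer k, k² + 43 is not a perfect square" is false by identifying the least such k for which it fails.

Check each positive integer k in order until k² + 43 is a perfect square.
For k = 1, 2, 3, 4, …, 18, 19, 20 the conclusion holds.
k = 21: 21² + 43 = 484 = 22², a perfect square.

k = 21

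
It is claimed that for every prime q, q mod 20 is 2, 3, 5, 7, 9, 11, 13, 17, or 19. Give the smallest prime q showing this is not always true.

The first 12 eligible values, up to q = 37, all satisfy the conclusion.
q = 41: 41 mod 20 = 1 — not in {2, 3, 5, 7, 9, 11, 13, 17, 19}.
Thus q = 41 disproves the claim, and no smaller q works.

q = 41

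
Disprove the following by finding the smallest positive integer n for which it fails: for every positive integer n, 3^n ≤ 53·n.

n = 6

We need the least positive integer n for which 3^n > 53·n.
For n = 1, 2, 3, 4, 5 the conclusion holds.
n = 6: 3^n = 729 and 53·n = 318, so 729 > 318.
Hence n = 6 is a counterexample.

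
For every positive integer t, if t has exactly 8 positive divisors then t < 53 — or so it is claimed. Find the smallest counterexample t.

t = 54

We need the least positive integer t for which t has exactly 8 positive divisors but the claim fails.
t = 24: τ(24) = 8; 24 < 53.
t = 30: τ(30) = 8; 30 < 53.
t = 40: τ(40) = 8; 40 < 53.
t = 42: τ(42) = 8; 42 < 53.
t = 54: τ(54) = 8; 54 ≥ 53.
Thus t = 54 disproves the claim, and no smaller t works.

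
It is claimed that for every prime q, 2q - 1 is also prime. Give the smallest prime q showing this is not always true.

For q = 2, 3 the conclusion holds.
q = 5: 2q - 1 = 9 = 3 × 3, not prime.
Hence q = 5 is a counterexample.

q = 5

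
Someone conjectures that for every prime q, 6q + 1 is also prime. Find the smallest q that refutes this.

q = 19

A counterexample is any prime q such that 6q + 1 is not prime; we check each in order.
q = 2: 6q + 1 = 13, prime.
q = 3: 6q + 1 = 19, prime.
q = 5: 6q + 1 = 31, prime.
q = 7: 6q + 1 = 43, prime.
q = 11: 6q + 1 = 67, prime.
q = 13: 6q + 1 = 79, prime.
q = 17: 6q + 1 = 103, prime.
q = 19: 6q + 1 = 115 = 5 × 23, not prime.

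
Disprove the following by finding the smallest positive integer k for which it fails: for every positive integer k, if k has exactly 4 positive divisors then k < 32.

The first 9 eligible values, up to k = 27, all satisfy the conclusion.
k = 33: τ(33) = 4; 33 ≥ 32.
Thus k = 33 disproves the claim, and no smaller k works.

k = 33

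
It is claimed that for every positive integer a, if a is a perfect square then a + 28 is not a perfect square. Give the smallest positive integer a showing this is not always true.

For a = 1, 4, 9, 16, 25 the conclusion holds.
a = 36: 36 = 6² and 36 + 28 = 64 = 8².

a = 36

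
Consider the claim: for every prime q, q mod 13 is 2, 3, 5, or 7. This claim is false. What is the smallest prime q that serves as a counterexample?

q = 11

We need the least prime q for which the claim fails.
The first 4 eligible values, up to q = 7, all satisfy the conclusion.
q = 11: 11 mod 13 = 11 — not in {2, 3, 5, 7}.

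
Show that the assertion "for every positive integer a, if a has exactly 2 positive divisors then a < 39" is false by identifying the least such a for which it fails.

a = 41

Check each positive integer a in order until a has exactly 2 positive divisors but the claim fails.
For a = 2, 3, 5, 7, …, 29, 31, 37 the conclusion holds.
a = 41: τ(41) = 2; 41 ≥ 39.
So a = 41 is the smallest counterexample.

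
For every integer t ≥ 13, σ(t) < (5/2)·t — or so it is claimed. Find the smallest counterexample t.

A counterexample is any integer t ≥ 13 such that the claim fails; we check each in order.
The first 11 eligible values, up to t = 23, all satisfy the conclusion.
t = 24: σ(24) = 60; 60 ≥ 60.
Thus t = 24 disproves the claim, and no smaller t works.

t = 24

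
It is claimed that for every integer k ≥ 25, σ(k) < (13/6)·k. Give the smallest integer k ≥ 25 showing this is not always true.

k = 30

A counterexample is any integer k ≥ 25 such that the claim fails; we check each in order.
For k = 25, 26, 27, 28, 29 the conclusion holds.
k = 30: σ(30) = 72; 72 ≥ 65.
So k = 30 is the smallest counterexample.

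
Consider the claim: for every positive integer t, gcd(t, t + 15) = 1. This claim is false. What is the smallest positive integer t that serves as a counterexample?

We need the least positive integer t for which gcd(t, t + 15) > 1.
For t = 1, 2 the conclusion holds.
t = 3: gcd(3, 18) = 3.

t = 3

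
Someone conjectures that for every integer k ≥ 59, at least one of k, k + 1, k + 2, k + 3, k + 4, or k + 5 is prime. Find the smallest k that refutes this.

Check each integer k ≥ 59 in order until k, k + 1, k + 2, k + 3, k + 4, k + 5 are all composite.
The first 31 eligible values, up to k = 89, all satisfy the conclusion.
k = 90: 90 = 2 × 45; 91 = 7 × 13; 92 = 2 × 46; 93 = 3 × 31; 94 = 2 × 47; 95 = 5 × 19 — all composite.
Hence k = 90 is a counterexample.

k = 90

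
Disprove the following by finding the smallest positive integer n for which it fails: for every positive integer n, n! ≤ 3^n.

n = 7

For n = 1, 2, 3, 4, 5, 6 the conclusion holds.
n = 7: n! = 5040 and 3^n = 2187, so 5040 > 2187.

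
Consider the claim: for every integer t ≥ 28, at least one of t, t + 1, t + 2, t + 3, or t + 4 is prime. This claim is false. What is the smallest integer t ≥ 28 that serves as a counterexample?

Check each integer t ≥ 28 in order until t, t + 1, t + 2, t + 3, t + 4 are all composite.
For t = 28, 29, 30, 31 the conclusion holds.
t = 32: 32 = 2 × 16; 33 = 3 × 11; 34 = 2 × 17; 35 = 5 × 7; 36 = 2 × 18 — all composite.
Thus t = 32 disproves the claim, and no smaller t works.

t = 32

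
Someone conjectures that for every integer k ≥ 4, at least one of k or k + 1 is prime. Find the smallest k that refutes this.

k = 8

A counterexample is any integer k ≥ 4 such that k, k + 1 are both composite; we check each in order.
k = 4: 5 is prime.
k = 5: 5 is prime.
k = 6: 7 is prime.
k = 7: 7 is prime.
k = 8: 8 = 2 × 4; 9 = 3 × 3 — both composite.
Hence k = 8 is a counterexample.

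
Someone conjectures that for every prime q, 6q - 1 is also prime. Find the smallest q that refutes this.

We need the least prime q for which 6q - 1 is not prime.
For q = 2, 3, 5, 7 the conclusion holds.
q = 11: 6q - 1 = 65 = 5 × 13, not prime.
So q = 11 is the smallest counterexample.

q = 11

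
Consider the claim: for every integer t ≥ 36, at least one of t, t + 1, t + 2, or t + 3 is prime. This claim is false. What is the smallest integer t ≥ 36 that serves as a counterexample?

t = 48

Check each integer t ≥ 36 in order until t, t + 1, t + 2, t + 3 are all composite.
For t = 36, 37, 38, 39, …, 45, 46, 47 the conclusion holds.
t = 48: 48 = 2 × 24; 49 = 7 × 7; 50 = 2 × 25; 51 = 3 × 17 — all composite.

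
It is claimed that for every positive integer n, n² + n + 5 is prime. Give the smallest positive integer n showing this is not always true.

Check each positive integer n in order until n² + n + 5 is not prime.
n = 1: n² + n + 5 = 7, prime.
n = 2: n² + n + 5 = 11, prime.
n = 3: n² + n + 5 = 17, prime.
n = 4: n² + n + 5 = 25 = 5 × 5, composite.
Hence n = 4 is a counterexample.

n = 4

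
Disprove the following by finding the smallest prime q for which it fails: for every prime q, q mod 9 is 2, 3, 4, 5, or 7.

A counterexample is any prime q such that the claim fails; we check each in order.
q = 2: 2 mod 9 = 2.
q = 3: 3 mod 9 = 3.
q = 5: 5 mod 9 = 5.
q = 7: 7 mod 9 = 7.
q = 11: 11 mod 9 = 2.
q = 13: 13 mod 9 = 4.
q = 17: 17 mod 9 = 8 — not in {2, 3, 4, 5, 7}.

q = 17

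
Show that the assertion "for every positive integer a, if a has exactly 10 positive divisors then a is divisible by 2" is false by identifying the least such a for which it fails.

For a = 48, 80, 112, 162, 176, 208, 272, 304, 368 the conclusion holds.
a = 405: τ(405) = 10; 405 mod 2 = 1.

a = 405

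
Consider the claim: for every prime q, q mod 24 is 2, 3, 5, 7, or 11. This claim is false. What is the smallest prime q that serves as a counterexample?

We need the least prime q for which the claim fails.
For q = 2, 3, 5, 7, 11 the conclusion holds.
q = 13: 13 mod 24 = 13 — not in {2, 3, 5, 7, 11}.
So q = 13 is the smallest counterexample.

q = 13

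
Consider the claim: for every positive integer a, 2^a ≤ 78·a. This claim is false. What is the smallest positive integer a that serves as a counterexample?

a = 10

For a = 1, 2, 3, 4, 5, 6, 7, 8, 9 the conclusion holds.
a = 10: 2^a = 1024 and 78·a = 780, so 1024 > 780.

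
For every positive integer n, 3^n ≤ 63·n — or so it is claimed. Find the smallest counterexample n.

A counterexample is any positive integer n such that 3^n > 63·n; we check each in order.
For n = 1, 2, 3, 4, 5 the conclusion holds.
n = 6: 3^n = 729 and 63·n = 378, so 729 > 378.
So n = 6 is the smallest counterexample.

n = 6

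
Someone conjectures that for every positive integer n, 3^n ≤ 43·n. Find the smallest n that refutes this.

The first 4 eligible values, up to n = 4, all satisfy the conclusion.
n = 5: 3^n = 243 and 43·n = 215, so 243 > 215.
So n = 5 is the smallest counterexample.

n = 5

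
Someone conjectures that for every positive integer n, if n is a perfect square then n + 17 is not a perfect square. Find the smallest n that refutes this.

We need the least positive integer n for which n is a perfect square but n + 17 is a perfect square.
For n = 1, 4, 9, 16, 25, 36, 49 the conclusion holds.
n = 64: 64 = 8² and 64 + 17 = 81 = 9².
Thus n = 64 disproves the claim, and no smaller n works.

n = 64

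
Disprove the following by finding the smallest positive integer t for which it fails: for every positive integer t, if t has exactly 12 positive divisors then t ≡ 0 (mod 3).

t = 60: τ(60) = 12; 60 ≡ 0 (mod 3).
t = 72: τ(72) = 12; 72 ≡ 0 (mod 3).
t = 84: τ(84) = 12; 84 ≡ 0 (mod 3).
t = 90: τ(90) = 12; 90 ≡ 0 (mod 3).
t = 96: τ(96) = 12; 96 ≡ 0 (mod 3).
t = 108: τ(108) = 12; 108 ≡ 0 (mod 3).
t = 126: τ(126) = 12; 126 ≡ 0 (mod 3).
t = 132: τ(132) = 12; 132 ≡ 0 (mod 3).
t = 140: τ(140) = 12; 140 ≡ 2 (mod 3).

t = 140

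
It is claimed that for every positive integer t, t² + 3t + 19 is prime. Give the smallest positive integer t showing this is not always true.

For t = 1, 2, 3, 4, …, 12, 13, 14 the conclusion holds.
t = 15: t² + 3t + 19 = 289 = 17 × 17, composite.
Hence t = 15 is a counterexample.

t = 15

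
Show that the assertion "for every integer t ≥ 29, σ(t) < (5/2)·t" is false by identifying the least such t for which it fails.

t = 36

A counterexample is any integer t ≥ 29 such that the claim fails; we check each in order.
The first 7 eligible values, up to t = 35, all satisfy the conclusion.
t = 36: σ(36) = 91; 91 ≥ 90.
Thus t = 36 disproves the claim, and no smaller t works.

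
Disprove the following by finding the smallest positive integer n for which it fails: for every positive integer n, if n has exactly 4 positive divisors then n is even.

n = 15

The first 4 eligible values, up to n = 14, all satisfy the conclusion.
n = 15: divisors of 15: 1, 3, 5, 15; 15 is odd.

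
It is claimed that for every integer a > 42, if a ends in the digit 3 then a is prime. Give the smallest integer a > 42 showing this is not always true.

a = 63

a = 43: 43 ends in 3 and is prime.
a = 53: 53 ends in 3 and is prime.
a = 63: 63 ends in 3; 63 = 3 × 21, composite.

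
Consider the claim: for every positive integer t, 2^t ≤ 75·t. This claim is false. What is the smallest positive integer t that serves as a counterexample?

Check each positive integer t in order until 2^t > 75·t.
The first 9 eligible values, up to t = 9, all satisfy the conclusion.
t = 10: 2^t = 1024 and 75·t = 750, so 1024 > 750.
Thus t = 10 disproves the claim, and no smaller t works.

t = 10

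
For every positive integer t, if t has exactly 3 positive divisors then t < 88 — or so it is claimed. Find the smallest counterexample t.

Check each positive integer t in order until t has exactly 3 positive divisors but the claim fails.
For t = 4, 9, 25, 49 the conclusion holds.
t = 121: τ(121) = 3; 121 ≥ 88.

t = 121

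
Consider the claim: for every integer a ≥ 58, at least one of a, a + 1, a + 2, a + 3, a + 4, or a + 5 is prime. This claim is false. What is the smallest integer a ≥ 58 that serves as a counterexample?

For a = 58, 59, 60, 61, …, 87, 88, 89 the conclusion holds.
a = 90: 90 = 2 × 45; 91 = 7 × 13; 92 = 2 × 46; 93 = 3 × 31; 94 = 2 × 47; 95 = 5 × 19 — all composite.
So a = 90 is the smallest counterexample.

a = 90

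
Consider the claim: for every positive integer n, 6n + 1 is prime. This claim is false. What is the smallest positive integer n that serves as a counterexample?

A counterexample is any positive integer n such that 6n + 1 is not prime; we check each in order.
For n = 1, 2, 3 the conclusion holds.
n = 4: 6n + 1 = 25 = 5 × 5, composite.
Hence n = 4 is a counterexample.

n = 4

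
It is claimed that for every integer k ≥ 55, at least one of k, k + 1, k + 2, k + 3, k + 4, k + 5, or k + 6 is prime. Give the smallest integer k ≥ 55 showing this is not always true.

k = 90

A counterexample is any integer k ≥ 55 such that k, k + 1, k + 2, k + 3, k + 4, k + 5, k + 6 are all composite; we check each in order.
For k = 55, 56, 57, 58, …, 87, 88, 89 the conclusion holds.
k = 90: 90 = 2 × 45; 91 = 7 × 13; 92 = 2 × 46; 93 = 3 × 31; 94 = 2 × 47; 95 = 5 × 19; 96 = 2 × 48 — all composite.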